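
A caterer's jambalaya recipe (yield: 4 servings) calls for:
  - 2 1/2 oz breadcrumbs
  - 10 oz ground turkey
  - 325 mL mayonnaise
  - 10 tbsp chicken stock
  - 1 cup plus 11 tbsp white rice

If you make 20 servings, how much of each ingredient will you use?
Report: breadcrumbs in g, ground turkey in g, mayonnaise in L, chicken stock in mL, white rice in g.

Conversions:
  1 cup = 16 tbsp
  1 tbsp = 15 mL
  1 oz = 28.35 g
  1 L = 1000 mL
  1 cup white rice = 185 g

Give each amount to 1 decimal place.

breadcrumbs: 354.4 g; ground turkey: 1417.5 g; mayonnaise: 1.6 L; chicken stock: 750.0 mL; white rice: 1560.9 g

Scaling factor: 20/4 = 5.
breadcrumbs: 2.5 oz × 5 × 28.35 g/oz ≈ 354.4 g
ground turkey: 10 oz × 5 × 28.35 g/oz = 1417.5 g
mayonnaise: 325 mL × 5 ÷ 1000 mL/L ≈ 1.6 L
chicken stock: 10 tbsp × 5 × 15 mL/tbsp = 750.0 mL
white rice: (1 cup + 11 tbsp = 1.6875 cup) × 5 × 185 g/cup ≈ 1560.9 g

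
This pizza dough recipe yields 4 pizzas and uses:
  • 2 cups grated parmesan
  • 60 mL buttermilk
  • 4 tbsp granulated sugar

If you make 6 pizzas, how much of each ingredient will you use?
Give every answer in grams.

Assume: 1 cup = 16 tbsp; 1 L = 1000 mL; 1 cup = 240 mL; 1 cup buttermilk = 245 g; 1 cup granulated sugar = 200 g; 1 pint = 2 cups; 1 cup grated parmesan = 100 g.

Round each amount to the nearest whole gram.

grated parmesan: 300 g; buttermilk: 92 g; granulated sugar: 75 g

Scaling factor: 6/4 = 3/2 = 1.5.
grated parmesan: 2 cup × 3/2 × 100 g/cup = 300 g
buttermilk: 60 mL × 3/2 ÷ 240 mL/cup × 245 g/cup ≈ 92 g
granulated sugar: 4 tbsp × 3/2 ÷ 16 tbsp/cup × 200 g/cup = 75 g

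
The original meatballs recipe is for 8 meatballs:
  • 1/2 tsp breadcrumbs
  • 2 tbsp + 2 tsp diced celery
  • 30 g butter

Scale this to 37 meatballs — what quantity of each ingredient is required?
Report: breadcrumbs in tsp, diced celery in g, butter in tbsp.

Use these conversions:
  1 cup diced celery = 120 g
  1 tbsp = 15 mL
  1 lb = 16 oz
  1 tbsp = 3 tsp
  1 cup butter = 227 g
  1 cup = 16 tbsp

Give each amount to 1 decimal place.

Scaling factor: 37/8 = 4.625.
breadcrumbs: 0.5 tsp × 37/8 ≈ 2.3 tsp
diced celery: (2 tbsp + 2 tsp = 8/3 tbsp) × 37/8 ÷ 16 tbsp/cup × 120 g/cup = 92.5 g
butter: 30 g × 37/8 ÷ 227 g/cup × 16 tbsp/cup ≈ 9.8 tbsp

breadcrumbs: 2.3 tsp; diced celery: 92.5 g; butter: 9.8 tbsp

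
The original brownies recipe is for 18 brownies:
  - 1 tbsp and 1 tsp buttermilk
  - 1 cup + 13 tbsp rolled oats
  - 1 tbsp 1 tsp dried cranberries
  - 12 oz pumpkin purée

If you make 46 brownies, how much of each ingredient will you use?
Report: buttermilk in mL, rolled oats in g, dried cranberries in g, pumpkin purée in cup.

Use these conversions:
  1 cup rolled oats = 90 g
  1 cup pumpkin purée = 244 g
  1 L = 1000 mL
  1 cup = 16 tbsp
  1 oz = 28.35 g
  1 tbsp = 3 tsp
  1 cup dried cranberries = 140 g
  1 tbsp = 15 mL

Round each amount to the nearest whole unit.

buttermilk: 51 mL; rolled oats: 417 g; dried cranberries: 30 g; pumpkin purée: 4 cup

Scaling factor: 46/18 = 23/9.
buttermilk: (1 tbsp + 1 tsp = 4/3 tbsp) × 23/9 × 15 mL/tbsp ≈ 51 mL
rolled oats: (1 cup + 13 tbsp = 1.8125 cup) × 23/9 × 90 g/cup ≈ 417 g
dried cranberries: (1 tbsp + 1 tsp = 4/3 tbsp) × 23/9 ÷ 16 tbsp/cup × 140 g/cup ≈ 30 g
pumpkin purée: 12 oz × 23/9 × 28.35 g/oz ÷ 244 g/cup ≈ 4 cup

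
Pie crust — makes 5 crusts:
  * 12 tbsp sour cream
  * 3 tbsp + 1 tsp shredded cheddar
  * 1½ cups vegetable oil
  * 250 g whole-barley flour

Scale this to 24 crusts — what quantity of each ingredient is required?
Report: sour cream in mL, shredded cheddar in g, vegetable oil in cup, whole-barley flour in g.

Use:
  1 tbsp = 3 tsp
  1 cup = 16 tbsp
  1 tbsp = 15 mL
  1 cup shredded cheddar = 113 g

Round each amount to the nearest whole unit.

Scaling factor: 24/5 = 4.8.
sour cream: 12 tbsp × 24/5 × 15 mL/tbsp = 864 mL
shredded cheddar: (3 tbsp + 1 tsp = 10/3 tbsp) × 24/5 ÷ 16 tbsp/cup × 113 g/cup = 113 g
vegetable oil: 1.5 cup × 24/5 ≈ 7 cup
whole-barley flour: 250 g × 24/5 = 1200 g

sour cream: 864 mL; shredded cheddar: 113 g; vegetable oil: 7 cup; whole-barley flour: 1200 g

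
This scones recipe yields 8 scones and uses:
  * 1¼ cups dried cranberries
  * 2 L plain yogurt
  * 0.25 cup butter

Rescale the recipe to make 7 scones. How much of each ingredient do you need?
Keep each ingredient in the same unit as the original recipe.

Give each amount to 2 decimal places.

dried cranberries: 1.09 cup; plain yogurt: 1.75 L; butter: 0.22 cup

Scaling factor: 7/8 = 0.875.
dried cranberries: 1.25 cup × 7/8 ≈ 1.09 cup
plain yogurt: 2 L × 7/8 = 1.75 L
butter: 0.25 cup × 7/8 ≈ 0.22 cup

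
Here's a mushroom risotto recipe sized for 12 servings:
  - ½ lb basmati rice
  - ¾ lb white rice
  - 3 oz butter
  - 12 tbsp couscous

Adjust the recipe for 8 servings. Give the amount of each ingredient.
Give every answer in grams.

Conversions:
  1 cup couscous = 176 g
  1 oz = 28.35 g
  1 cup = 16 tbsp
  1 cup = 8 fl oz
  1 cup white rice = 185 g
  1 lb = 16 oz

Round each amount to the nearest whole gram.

basmati rice: 151 g; white rice: 227 g; butter: 57 g; couscous: 88 g

Scaling factor: 8/12 = 2/3.
basmati rice: 0.5 lb × 2/3 × 16 oz/lb × 28.35 g/oz ≈ 151 g
white rice: 0.75 lb × 2/3 × 16 oz/lb × 28.35 g/oz ≈ 227 g
butter: 3 oz × 2/3 × 28.35 g/oz ≈ 57 g
couscous: 12 tbsp × 2/3 ÷ 16 tbsp/cup × 176 g/cup = 88 g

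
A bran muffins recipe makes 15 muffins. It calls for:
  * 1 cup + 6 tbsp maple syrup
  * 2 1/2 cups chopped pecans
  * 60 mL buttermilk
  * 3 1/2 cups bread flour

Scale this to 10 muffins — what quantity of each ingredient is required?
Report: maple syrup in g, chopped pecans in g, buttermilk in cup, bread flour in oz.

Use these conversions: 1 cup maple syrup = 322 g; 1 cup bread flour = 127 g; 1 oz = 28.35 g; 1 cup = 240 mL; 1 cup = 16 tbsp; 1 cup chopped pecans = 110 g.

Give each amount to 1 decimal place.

Scaling factor: 10/15 = 2/3.
maple syrup: (1 cup + 6 tbsp = 1.375 cup) × 2/3 × 322 g/cup ≈ 295.2 g
chopped pecans: 2.5 cup × 2/3 × 110 g/cup ≈ 183.3 g
buttermilk: 60 mL × 2/3 ÷ 240 mL/cup ≈ 0.2 cup
bread flour: 3.5 cup × 2/3 × 127 g/cup ÷ 28.35 g/oz ≈ 10.5 oz

maple syrup: 295.2 g; chopped pecans: 183.3 g; buttermilk: 0.2 cup; bread flour: 10.5 oz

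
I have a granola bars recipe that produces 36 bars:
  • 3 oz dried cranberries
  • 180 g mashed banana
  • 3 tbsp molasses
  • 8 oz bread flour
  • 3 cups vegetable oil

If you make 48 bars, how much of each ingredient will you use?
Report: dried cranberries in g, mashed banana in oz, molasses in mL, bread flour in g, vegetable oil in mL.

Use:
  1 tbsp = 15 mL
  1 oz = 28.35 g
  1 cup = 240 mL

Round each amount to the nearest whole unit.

dried cranberries: 113 g; mashed banana: 8 oz; molasses: 60 mL; bread flour: 302 g; vegetable oil: 960 mL

Scaling factor: 48/36 = 4/3.
dried cranberries: 3 oz × 4/3 × 28.35 g/oz ≈ 113 g
mashed banana: 180 g × 4/3 ÷ 28.35 g/oz ≈ 8 oz
molasses: 3 tbsp × 4/3 × 15 mL/tbsp = 60 mL
bread flour: 8 oz × 4/3 × 28.35 g/oz ≈ 302 g
vegetable oil: 3 cup × 4/3 × 240 mL/cup = 960 mL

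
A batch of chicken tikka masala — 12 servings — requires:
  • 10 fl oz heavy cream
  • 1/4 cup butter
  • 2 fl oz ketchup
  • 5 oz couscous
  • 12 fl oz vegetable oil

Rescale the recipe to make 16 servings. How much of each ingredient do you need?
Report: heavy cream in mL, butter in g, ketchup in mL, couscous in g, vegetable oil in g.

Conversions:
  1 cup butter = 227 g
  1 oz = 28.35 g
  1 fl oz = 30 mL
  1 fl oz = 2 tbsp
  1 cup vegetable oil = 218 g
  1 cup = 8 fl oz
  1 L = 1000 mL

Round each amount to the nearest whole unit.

heavy cream: 400 mL; butter: 76 g; ketchup: 80 mL; couscous: 189 g; vegetable oil: 436 g

Scaling factor: 16/12 = 4/3.
heavy cream: 10 fl oz × 4/3 × 30 mL/fl oz = 400 mL
butter: 0.25 cup × 4/3 × 227 g/cup ≈ 76 g
ketchup: 2 fl oz × 4/3 × 30 mL/fl oz = 80 mL
couscous: 5 oz × 4/3 × 28.35 g/oz = 189 g
vegetable oil: 12 fl oz × 4/3 ÷ 8 fl oz/cup × 218 g/cup = 436 g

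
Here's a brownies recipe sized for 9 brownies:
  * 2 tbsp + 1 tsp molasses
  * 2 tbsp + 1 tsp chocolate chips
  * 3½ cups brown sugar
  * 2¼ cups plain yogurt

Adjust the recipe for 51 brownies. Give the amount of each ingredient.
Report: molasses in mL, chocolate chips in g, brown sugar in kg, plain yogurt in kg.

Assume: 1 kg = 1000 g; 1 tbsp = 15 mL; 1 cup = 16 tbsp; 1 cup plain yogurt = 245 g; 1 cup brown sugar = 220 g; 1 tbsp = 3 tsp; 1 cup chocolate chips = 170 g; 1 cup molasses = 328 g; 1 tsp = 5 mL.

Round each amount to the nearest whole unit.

Scaling factor: 51/9 = 17/3.
molasses: (2 tbsp + 1 tsp = 7/3 tbsp) × 17/3 × 15 mL/tbsp ≈ 198 mL
chocolate chips: (2 tbsp + 1 tsp = 7/3 tbsp) × 17/3 ÷ 16 tbsp/cup × 170 g/cup ≈ 140 g
brown sugar: 3.5 cup × 17/3 × 220 g/cup ÷ 1000 g/kg ≈ 4 kg
plain yogurt: 2.25 cup × 17/3 × 245 g/cup ÷ 1000 g/kg ≈ 3 kg

molasses: 198 mL; chocolate chips: 140 g; brown sugar: 4 kg; plain yogurt: 3 kg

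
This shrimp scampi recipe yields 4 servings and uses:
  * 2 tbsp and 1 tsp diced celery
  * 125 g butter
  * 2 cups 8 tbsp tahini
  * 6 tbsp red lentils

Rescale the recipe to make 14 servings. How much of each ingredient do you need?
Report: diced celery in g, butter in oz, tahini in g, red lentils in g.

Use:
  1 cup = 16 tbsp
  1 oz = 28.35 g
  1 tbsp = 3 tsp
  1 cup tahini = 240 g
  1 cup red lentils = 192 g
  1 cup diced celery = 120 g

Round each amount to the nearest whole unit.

Scaling factor: 14/4 = 7/2 = 3.5.
diced celery: (2 tbsp + 1 tsp = 7/3 tbsp) × 7/2 ÷ 16 tbsp/cup × 120 g/cup ≈ 61 g
butter: 125 g × 7/2 ÷ 28.35 g/oz ≈ 15 oz
tahini: (2 cup + 8 tbsp = 2.5 cup) × 7/2 × 240 g/cup = 2100 g
red lentils: 6 tbsp × 7/2 ÷ 16 tbsp/cup × 192 g/cup = 252 g

diced celery: 61 g; butter: 15 oz; tahini: 2100 g; red lentils: 252 g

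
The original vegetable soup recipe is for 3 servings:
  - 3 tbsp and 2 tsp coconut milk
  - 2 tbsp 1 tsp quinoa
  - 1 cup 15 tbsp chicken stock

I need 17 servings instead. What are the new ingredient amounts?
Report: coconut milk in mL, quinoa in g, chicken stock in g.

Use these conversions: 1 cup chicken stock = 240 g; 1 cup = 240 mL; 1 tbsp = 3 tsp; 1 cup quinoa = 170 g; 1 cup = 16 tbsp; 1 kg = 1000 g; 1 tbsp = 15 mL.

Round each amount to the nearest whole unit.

coconut milk: 312 mL; quinoa: 140 g; chicken stock: 2635 g

Scaling factor: 17/3.
coconut milk: (3 tbsp + 2 tsp = 11/3 tbsp) × 17/3 × 15 mL/tbsp ≈ 312 mL
quinoa: (2 tbsp + 1 tsp = 7/3 tbsp) × 17/3 ÷ 16 tbsp/cup × 170 g/cup ≈ 140 g
chicken stock: (1 cup + 15 tbsp = 1.9375 cup) × 17/3 × 240 g/cup = 2635 g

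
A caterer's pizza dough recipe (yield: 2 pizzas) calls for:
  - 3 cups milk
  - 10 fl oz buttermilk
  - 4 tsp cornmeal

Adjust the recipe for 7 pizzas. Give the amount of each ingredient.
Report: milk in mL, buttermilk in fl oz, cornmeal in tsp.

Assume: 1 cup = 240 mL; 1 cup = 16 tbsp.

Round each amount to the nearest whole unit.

Scaling factor: 7/2 = 3.5.
milk: 3 cup × 7/2 × 240 mL/cup = 2520 mL
buttermilk: 10 fl oz × 7/2 = 35 fl oz
cornmeal: 4 tsp × 7/2 = 14 tsp

milk: 2520 mL; buttermilk: 35 fl oz; cornmeal: 14 tsp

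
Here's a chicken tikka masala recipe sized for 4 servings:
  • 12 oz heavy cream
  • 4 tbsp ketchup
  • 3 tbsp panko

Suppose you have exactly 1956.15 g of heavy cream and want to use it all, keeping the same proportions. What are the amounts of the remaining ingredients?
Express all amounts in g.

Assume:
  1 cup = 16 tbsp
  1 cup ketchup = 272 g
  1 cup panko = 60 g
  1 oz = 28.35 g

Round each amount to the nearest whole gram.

ketchup: 391 g; panko: 65 g

The original recipe has 340.2 g of heavy cream, so the scaling factor is 1956.15 ÷ 340.2 = 23/4 = 5.75.
ketchup: 4 tbsp × 23/4 ÷ 16 tbsp/cup × 272 g/cup = 391 g
panko: 3 tbsp × 23/4 ÷ 16 tbsp/cup × 60 g/cup ≈ 65 g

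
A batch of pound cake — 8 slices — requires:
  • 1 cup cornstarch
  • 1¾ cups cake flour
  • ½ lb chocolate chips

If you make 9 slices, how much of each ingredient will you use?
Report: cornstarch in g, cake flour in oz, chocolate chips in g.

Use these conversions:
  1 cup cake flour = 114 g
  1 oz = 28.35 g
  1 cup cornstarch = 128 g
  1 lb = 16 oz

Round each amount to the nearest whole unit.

Scaling factor: 9/8 = 1.125.
cornstarch: 1 cup × 9/8 × 128 g/cup = 144 g
cake flour: 1.75 cup × 9/8 × 114 g/cup ÷ 28.35 g/oz ≈ 8 oz
chocolate chips: 0.5 lb × 9/8 × 16 oz/lb × 28.35 g/oz ≈ 255 g

cornstarch: 144 g; cake flour: 8 oz; chocolate chips: 255 g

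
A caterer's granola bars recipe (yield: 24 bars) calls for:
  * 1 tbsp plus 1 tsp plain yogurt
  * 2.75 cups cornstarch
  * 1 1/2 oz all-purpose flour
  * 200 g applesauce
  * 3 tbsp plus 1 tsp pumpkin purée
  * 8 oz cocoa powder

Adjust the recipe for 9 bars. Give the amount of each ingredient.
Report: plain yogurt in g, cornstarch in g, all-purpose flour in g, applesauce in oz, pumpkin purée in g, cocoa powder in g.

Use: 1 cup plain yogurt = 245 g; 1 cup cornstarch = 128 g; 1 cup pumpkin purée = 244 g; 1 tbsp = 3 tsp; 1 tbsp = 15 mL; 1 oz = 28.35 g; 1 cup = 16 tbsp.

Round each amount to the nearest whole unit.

Scaling factor: 9/24 = 3/8 = 0.375.
plain yogurt: (1 tbsp + 1 tsp = 4/3 tbsp) × 3/8 ÷ 16 tbsp/cup × 245 g/cup ≈ 8 g
cornstarch: 2.75 cup × 3/8 × 128 g/cup = 132 g
all-purpose flour: 1.5 oz × 3/8 × 28.35 g/oz ≈ 16 g
applesauce: 200 g × 3/8 ÷ 28.35 g/oz ≈ 3 oz
pumpkin purée: (3 tbsp + 1 tsp = 10/3 tbsp) × 3/8 ÷ 16 tbsp/cup × 244 g/cup ≈ 19 g
cocoa powder: 8 oz × 3/8 × 28.35 g/oz ≈ 85 g

plain yogurt: 8 g; cornstarch: 132 g; all-purpose flour: 16 g; applesauce: 3 oz; pumpkin purée: 19 g; cocoa powder: 85 g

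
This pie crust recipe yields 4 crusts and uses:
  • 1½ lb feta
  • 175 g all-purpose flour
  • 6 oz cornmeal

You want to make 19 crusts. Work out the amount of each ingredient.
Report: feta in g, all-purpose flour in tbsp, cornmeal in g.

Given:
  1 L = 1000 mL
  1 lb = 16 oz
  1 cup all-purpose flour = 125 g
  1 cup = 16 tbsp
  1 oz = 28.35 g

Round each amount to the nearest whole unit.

feta: 3232 g; all-purpose flour: 106 tbsp; cornmeal: 808 g

Scaling factor: 19/4 = 4.75.
feta: 1.5 lb × 19/4 × 16 oz/lb × 28.35 g/oz ≈ 3232 g
all-purpose flour: 175 g × 19/4 ÷ 125 g/cup × 16 tbsp/cup ≈ 106 tbsp
cornmeal: 6 oz × 19/4 × 28.35 g/oz ≈ 808 g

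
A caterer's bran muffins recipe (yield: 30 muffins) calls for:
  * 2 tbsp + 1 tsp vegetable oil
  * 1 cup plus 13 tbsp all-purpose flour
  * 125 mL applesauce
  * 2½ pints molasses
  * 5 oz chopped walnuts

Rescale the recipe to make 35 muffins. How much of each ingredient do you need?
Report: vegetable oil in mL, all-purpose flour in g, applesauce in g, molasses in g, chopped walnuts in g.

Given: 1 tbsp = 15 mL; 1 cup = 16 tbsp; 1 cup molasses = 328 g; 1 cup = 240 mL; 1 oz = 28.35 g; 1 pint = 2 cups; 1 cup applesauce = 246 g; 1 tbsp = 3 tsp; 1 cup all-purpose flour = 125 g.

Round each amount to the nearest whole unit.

vegetable oil: 41 mL; all-purpose flour: 264 g; applesauce: 149 g; molasses: 1913 g; chopped walnuts: 165 g

Scaling factor: 35/30 = 7/6.
vegetable oil: (2 tbsp + 1 tsp = 7/3 tbsp) × 7/6 × 15 mL/tbsp ≈ 41 mL
all-purpose flour: (1 cup + 13 tbsp = 1.8125 cup) × 7/6 × 125 g/cup ≈ 264 g
applesauce: 125 mL × 7/6 ÷ 240 mL/cup × 246 g/cup ≈ 149 g
molasses: 2.5 pint × 7/6 × 2 cup/pint × 328 g/cup ≈ 1913 g
chopped walnuts: 5 oz × 7/6 × 28.35 g/oz ≈ 165 g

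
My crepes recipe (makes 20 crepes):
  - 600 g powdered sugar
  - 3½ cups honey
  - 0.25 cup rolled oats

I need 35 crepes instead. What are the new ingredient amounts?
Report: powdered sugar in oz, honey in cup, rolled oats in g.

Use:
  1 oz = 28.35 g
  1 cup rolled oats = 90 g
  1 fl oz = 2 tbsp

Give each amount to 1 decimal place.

powdered sugar: 37.0 oz; honey: 6.1 cup; rolled oats: 39.4 g

Scaling factor: 35/20 = 7/4 = 1.75.
powdered sugar: 600 g × 7/4 ÷ 28.35 g/oz ≈ 37.0 oz
honey: 3.5 cup × 7/4 ≈ 6.1 cup
rolled oats: 0.25 cup × 7/4 × 90 g/cup ≈ 39.4 g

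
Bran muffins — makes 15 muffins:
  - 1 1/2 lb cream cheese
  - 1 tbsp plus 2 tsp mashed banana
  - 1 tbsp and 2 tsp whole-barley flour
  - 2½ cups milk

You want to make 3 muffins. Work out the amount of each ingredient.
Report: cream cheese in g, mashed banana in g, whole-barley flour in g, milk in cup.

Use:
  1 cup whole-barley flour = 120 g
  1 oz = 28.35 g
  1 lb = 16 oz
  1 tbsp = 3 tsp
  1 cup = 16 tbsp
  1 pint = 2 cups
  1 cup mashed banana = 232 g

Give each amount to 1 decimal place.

Scaling factor: 3/15 = 1/5 = 0.2.
cream cheese: 1.5 lb × 1/5 × 16 oz/lb × 28.35 g/oz ≈ 136.1 g
mashed banana: (1 tbsp + 2 tsp = 5/3 tbsp) × 1/5 ÷ 16 tbsp/cup × 232 g/cup ≈ 4.8 g
whole-barley flour: (1 tbsp + 2 tsp = 5/3 tbsp) × 1/5 ÷ 16 tbsp/cup × 120 g/cup = 2.5 g
milk: 2.5 cup × 1/5 = 0.5 cup

cream cheese: 136.1 g; mashed banana: 4.8 g; whole-barley flour: 2.5 g; milk: 0.5 cup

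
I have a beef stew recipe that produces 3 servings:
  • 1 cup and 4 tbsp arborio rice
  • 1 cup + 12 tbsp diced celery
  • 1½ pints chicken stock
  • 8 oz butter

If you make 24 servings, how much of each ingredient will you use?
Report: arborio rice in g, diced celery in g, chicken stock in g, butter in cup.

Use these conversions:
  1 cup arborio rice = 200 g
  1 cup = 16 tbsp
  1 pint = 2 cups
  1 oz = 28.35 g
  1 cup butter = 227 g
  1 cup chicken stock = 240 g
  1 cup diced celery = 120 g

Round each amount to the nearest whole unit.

Scaling factor: 24/3 = 8.
arborio rice: (1 cup + 4 tbsp = 1.25 cup) × 8 × 200 g/cup = 2000 g
diced celery: (1 cup + 12 tbsp = 1.75 cup) × 8 × 120 g/cup = 1680 g
chicken stock: 1.5 pint × 8 × 2 cup/pint × 240 g/cup = 5760 g
butter: 8 oz × 8 × 28.35 g/oz ÷ 227 g/cup ≈ 8 cup

arborio rice: 2000 g; diced celery: 1680 g; chicken stock: 5760 g; butter: 8 cup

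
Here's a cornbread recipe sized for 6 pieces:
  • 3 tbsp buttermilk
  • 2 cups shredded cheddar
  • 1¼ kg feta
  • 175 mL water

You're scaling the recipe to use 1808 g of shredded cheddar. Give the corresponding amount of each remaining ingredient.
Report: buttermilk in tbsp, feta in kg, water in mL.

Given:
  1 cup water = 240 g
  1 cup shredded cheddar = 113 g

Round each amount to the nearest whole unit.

buttermilk: 24 tbsp; feta: 10 kg; water: 1400 mL

The original recipe has 226 g of shredded cheddar, so the scaling factor is 1808 ÷ 226 = 8.
buttermilk: 3 tbsp × 8 = 24 tbsp
feta: 1.25 kg × 8 = 10 kg
water: 175 mL × 8 = 1400 mL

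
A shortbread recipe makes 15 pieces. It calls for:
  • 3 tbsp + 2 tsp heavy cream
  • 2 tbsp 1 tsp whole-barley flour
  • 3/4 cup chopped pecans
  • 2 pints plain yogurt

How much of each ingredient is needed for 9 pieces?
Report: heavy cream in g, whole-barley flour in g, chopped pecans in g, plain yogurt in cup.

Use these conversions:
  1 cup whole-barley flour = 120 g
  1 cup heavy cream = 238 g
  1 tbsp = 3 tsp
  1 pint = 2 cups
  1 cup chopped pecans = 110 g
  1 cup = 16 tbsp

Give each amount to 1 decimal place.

heavy cream: 32.7 g; whole-barley flour: 10.5 g; chopped pecans: 49.5 g; plain yogurt: 2.4 cup

Scaling factor: 9/15 = 3/5 = 0.6.
heavy cream: (3 tbsp + 2 tsp = 11/3 tbsp) × 3/5 ÷ 16 tbsp/cup × 238 g/cup ≈ 32.7 g
whole-barley flour: (2 tbsp + 1 tsp = 7/3 tbsp) × 3/5 ÷ 16 tbsp/cup × 120 g/cup = 10.5 g
chopped pecans: 0.75 cup × 3/5 × 110 g/cup = 49.5 g
plain yogurt: 2 pint × 3/5 × 2 cup/pint = 2.4 cup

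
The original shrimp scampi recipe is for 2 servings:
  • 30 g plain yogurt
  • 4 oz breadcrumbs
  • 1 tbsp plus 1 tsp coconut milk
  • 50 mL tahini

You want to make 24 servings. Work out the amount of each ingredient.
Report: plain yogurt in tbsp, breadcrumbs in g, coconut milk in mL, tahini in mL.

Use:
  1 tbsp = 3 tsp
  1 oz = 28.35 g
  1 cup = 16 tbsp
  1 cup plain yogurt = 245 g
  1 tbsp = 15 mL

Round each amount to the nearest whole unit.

Scaling factor: 24/2 = 12.
plain yogurt: 30 g × 12 ÷ 245 g/cup × 16 tbsp/cup ≈ 24 tbsp
breadcrumbs: 4 oz × 12 × 28.35 g/oz ≈ 1361 g
coconut milk: (1 tbsp + 1 tsp = 4/3 tbsp) × 12 × 15 mL/tbsp = 240 mL
tahini: 50 mL × 12 = 600 mL

plain yogurt: 24 tbsp; breadcrumbs: 1361 g; coconut milk: 240 mL; tahini: 600 mL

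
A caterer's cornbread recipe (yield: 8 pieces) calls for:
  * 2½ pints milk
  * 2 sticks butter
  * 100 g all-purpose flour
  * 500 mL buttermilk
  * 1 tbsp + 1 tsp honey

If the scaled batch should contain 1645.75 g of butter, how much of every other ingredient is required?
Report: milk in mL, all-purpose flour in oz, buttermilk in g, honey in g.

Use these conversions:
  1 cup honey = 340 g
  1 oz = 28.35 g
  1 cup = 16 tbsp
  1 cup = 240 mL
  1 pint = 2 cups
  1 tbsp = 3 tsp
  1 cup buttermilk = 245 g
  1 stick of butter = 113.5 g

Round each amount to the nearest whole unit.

milk: 8700 mL; all-purpose flour: 26 oz; buttermilk: 3701 g; honey: 205 g

The original recipe has 227 g of butter, so the scaling factor is 1645.75 ÷ 227 = 29/4 = 7.25.
milk: 2.5 pint × 29/4 × 2 cup/pint × 240 mL/cup = 8700 mL
all-purpose flour: 100 g × 29/4 ÷ 28.35 g/oz ≈ 26 oz
buttermilk: 500 mL × 29/4 ÷ 240 mL/cup × 245 g/cup ≈ 3701 g
honey: (1 tbsp + 1 tsp = 4/3 tbsp) × 29/4 ÷ 16 tbsp/cup × 340 g/cup ≈ 205 g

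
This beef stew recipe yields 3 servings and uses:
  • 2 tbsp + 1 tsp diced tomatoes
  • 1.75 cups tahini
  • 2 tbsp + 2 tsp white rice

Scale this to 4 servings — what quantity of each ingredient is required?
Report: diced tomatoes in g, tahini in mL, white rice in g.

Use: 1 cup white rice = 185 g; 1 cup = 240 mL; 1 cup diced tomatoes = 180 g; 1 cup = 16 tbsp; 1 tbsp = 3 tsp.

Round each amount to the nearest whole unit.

diced tomatoes: 35 g; tahini: 560 mL; white rice: 41 g

Scaling factor: 4/3.
diced tomatoes: (2 tbsp + 1 tsp = 7/3 tbsp) × 4/3 ÷ 16 tbsp/cup × 180 g/cup = 35 g
tahini: 1.75 cup × 4/3 × 240 mL/cup = 560 mL
white rice: (2 tbsp + 2 tsp = 8/3 tbsp) × 4/3 ÷ 16 tbsp/cup × 185 g/cup ≈ 41 g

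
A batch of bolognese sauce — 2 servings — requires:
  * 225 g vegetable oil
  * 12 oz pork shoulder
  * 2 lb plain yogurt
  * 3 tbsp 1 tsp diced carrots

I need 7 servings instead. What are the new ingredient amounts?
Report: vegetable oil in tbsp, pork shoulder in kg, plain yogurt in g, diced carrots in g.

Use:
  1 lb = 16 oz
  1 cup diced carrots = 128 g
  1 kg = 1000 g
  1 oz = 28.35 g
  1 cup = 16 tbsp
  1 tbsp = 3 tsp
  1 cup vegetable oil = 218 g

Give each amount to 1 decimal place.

vegetable oil: 57.8 tbsp; pork shoulder: 1.2 kg; plain yogurt: 3175.2 g; diced carrots: 93.3 g

Scaling factor: 7/2 = 3.5.
vegetable oil: 225 g × 7/2 ÷ 218 g/cup × 16 tbsp/cup ≈ 57.8 tbsp
pork shoulder: 12 oz × 7/2 × 28.35 g/oz ÷ 1000 g/kg ≈ 1.2 kg
plain yogurt: 2 lb × 7/2 × 16 oz/lb × 28.35 g/oz = 3175.2 g
diced carrots: (3 tbsp + 1 tsp = 10/3 tbsp) × 7/2 ÷ 16 tbsp/cup × 128 g/cup ≈ 93.3 g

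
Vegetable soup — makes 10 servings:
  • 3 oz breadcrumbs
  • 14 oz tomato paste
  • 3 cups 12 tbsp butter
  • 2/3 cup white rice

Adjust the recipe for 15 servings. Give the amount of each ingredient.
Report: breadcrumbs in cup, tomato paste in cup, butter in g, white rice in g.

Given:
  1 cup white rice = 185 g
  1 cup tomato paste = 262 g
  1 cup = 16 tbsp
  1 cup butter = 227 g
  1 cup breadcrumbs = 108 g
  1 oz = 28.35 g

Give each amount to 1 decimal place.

Scaling factor: 15/10 = 3/2 = 1.5.
breadcrumbs: 3 oz × 3/2 × 28.35 g/oz ÷ 108 g/cup ≈ 1.2 cup
tomato paste: 14 oz × 3/2 × 28.35 g/oz ÷ 262 g/cup ≈ 2.3 cup
butter: (3 cup + 12 tbsp = 3.75 cup) × 3/2 × 227 g/cup ≈ 1276.9 g
white rice: 2/3 cup × 3/2 × 185 g/cup = 185.0 g

breadcrumbs: 1.2 cup; tomato paste: 2.3 cup; butter: 1276.9 g; white rice: 185.0 g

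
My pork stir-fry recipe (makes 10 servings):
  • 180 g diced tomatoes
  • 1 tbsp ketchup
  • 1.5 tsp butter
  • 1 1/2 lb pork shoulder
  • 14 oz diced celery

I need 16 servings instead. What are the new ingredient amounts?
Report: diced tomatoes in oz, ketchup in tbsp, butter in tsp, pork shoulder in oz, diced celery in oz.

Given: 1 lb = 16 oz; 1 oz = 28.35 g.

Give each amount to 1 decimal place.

Scaling factor: 16/10 = 8/5 = 1.6.
diced tomatoes: 180 g × 8/5 ÷ 28.35 g/oz ≈ 10.2 oz
ketchup: 1 tbsp × 8/5 = 1.6 tbsp
butter: 1.5 tsp × 8/5 = 2.4 tsp
pork shoulder: 1.5 lb × 8/5 × 16 oz/lb = 38.4 oz
diced celery: 14 oz × 8/5 = 22.4 oz

diced tomatoes: 10.2 oz; ketchup: 1.6 tbsp; butter: 2.4 tsp; pork shoulder: 38.4 oz; diced celery: 22.4 oz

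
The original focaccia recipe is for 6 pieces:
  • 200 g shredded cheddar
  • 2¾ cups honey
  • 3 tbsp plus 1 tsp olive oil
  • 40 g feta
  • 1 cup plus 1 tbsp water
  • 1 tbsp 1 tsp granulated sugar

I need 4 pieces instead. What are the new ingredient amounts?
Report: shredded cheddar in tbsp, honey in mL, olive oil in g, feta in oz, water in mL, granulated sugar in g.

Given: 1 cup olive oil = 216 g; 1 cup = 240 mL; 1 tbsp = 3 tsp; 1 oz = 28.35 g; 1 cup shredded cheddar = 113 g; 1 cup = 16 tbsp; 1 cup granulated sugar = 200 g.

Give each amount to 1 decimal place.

shredded cheddar: 18.9 tbsp; honey: 440.0 mL; olive oil: 30.0 g; feta: 0.9 oz; water: 170.0 mL; granulated sugar: 11.1 g

Scaling factor: 4/6 = 2/3.
shredded cheddar: 200 g × 2/3 ÷ 113 g/cup × 16 tbsp/cup ≈ 18.9 tbsp
honey: 2.75 cup × 2/3 × 240 mL/cup = 440.0 mL
olive oil: (3 tbsp + 1 tsp = 10/3 tbsp) × 2/3 ÷ 16 tbsp/cup × 216 g/cup = 30.0 g
feta: 40 g × 2/3 ÷ 28.35 g/oz ≈ 0.9 oz
water: (1 cup + 1 tbsp = 1.0625 cup) × 2/3 × 240 mL/cup = 170.0 mL
granulated sugar: (1 tbsp + 1 tsp = 4/3 tbsp) × 2/3 ÷ 16 tbsp/cup × 200 g/cup ≈ 11.1 g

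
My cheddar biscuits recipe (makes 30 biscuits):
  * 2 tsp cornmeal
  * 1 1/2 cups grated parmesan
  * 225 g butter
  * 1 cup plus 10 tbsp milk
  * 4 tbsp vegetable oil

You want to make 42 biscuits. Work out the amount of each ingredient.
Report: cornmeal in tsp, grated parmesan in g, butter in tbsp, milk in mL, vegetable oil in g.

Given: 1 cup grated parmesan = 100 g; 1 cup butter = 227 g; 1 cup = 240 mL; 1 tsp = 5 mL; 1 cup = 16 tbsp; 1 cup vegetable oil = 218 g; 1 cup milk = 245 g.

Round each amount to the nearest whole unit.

cornmeal: 3 tsp; grated parmesan: 210 g; butter: 22 tbsp; milk: 546 mL; vegetable oil: 76 g

Scaling factor: 42/30 = 7/5 = 1.4.
cornmeal: 2 tsp × 7/5 ≈ 3 tsp
grated parmesan: 1.5 cup × 7/5 × 100 g/cup = 210 g
butter: 225 g × 7/5 ÷ 227 g/cup × 16 tbsp/cup ≈ 22 tbsp
milk: (1 cup + 10 tbsp = 1.625 cup) × 7/5 × 240 mL/cup = 546 mL
vegetable oil: 4 tbsp × 7/5 ÷ 16 tbsp/cup × 218 g/cup ≈ 76 g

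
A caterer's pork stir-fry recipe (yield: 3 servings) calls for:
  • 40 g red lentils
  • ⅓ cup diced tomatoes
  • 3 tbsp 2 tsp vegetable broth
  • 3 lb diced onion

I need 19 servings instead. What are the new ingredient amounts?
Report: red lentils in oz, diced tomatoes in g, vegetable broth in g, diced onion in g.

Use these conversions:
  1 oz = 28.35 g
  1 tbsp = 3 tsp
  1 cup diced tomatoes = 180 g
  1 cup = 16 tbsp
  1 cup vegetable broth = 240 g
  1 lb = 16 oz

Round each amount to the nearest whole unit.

red lentils: 9 oz; diced tomatoes: 380 g; vegetable broth: 348 g; diced onion: 8618 g

Scaling factor: 19/3.
red lentils: 40 g × 19/3 ÷ 28.35 g/oz ≈ 9 oz
diced tomatoes: 1/3 cup × 19/3 × 180 g/cup = 380 g
vegetable broth: (3 tbsp + 2 tsp = 11/3 tbsp) × 19/3 ÷ 16 tbsp/cup × 240 g/cup ≈ 348 g
diced onion: 3 lb × 19/3 × 16 oz/lb × 28.35 g/oz ≈ 8618 g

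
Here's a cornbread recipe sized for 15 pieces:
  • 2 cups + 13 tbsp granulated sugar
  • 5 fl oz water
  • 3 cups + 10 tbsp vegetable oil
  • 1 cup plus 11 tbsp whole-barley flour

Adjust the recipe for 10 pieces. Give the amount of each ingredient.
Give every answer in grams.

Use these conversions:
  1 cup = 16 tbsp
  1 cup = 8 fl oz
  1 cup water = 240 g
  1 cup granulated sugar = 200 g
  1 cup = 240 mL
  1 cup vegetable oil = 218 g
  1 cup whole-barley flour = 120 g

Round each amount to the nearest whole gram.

Scaling factor: 10/15 = 2/3.
granulated sugar: (2 cup + 13 tbsp = 2.8125 cup) × 2/3 × 200 g/cup = 375 g
water: 5 fl oz × 2/3 ÷ 8 fl oz/cup × 240 g/cup = 100 g
vegetable oil: (3 cup + 10 tbsp = 3.625 cup) × 2/3 × 218 g/cup ≈ 527 g
whole-barley flour: (1 cup + 11 tbsp = 1.6875 cup) × 2/3 × 120 g/cup = 135 g

granulated sugar: 375 g; water: 100 g; vegetable oil: 527 g; whole-barley flour: 135 g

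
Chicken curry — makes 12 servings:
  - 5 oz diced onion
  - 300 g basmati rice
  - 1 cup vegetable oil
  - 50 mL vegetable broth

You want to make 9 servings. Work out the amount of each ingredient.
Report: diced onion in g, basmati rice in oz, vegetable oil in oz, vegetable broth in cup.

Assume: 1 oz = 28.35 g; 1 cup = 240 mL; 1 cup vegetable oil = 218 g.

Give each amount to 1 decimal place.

Scaling factor: 9/12 = 3/4 = 0.75.
diced onion: 5 oz × 3/4 × 28.35 g/oz ≈ 106.3 g
basmati rice: 300 g × 3/4 ÷ 28.35 g/oz ≈ 7.9 oz
vegetable oil: 1 cup × 3/4 × 218 g/cup ÷ 28.35 g/oz ≈ 5.8 oz
vegetable broth: 50 mL × 3/4 ÷ 240 mL/cup ≈ 0.2 cup

diced onion: 106.3 g; basmati rice: 7.9 oz; vegetable oil: 5.8 oz; vegetable broth: 0.2 cup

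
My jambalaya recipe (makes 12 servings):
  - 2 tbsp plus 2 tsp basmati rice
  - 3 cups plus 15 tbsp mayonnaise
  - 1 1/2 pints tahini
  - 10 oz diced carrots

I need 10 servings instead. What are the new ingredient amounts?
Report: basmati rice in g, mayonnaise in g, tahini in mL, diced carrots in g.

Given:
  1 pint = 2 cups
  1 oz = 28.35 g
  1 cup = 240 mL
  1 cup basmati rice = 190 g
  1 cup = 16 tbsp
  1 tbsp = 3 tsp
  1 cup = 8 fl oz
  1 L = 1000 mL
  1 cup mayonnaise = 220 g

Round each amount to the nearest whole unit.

Scaling factor: 10/12 = 5/6.
basmati rice: (2 tbsp + 2 tsp = 8/3 tbsp) × 5/6 ÷ 16 tbsp/cup × 190 g/cup ≈ 26 g
mayonnaise: (3 cup + 15 tbsp = 3.9375 cup) × 5/6 × 220 g/cup ≈ 722 g
tahini: 1.5 pint × 5/6 × 2 cup/pint × 240 mL/cup = 600 mL
diced carrots: 10 oz × 5/6 × 28.35 g/oz ≈ 236 g

basmati rice: 26 g; mayonnaise: 722 g; tahini: 600 mL; diced carrots: 236 g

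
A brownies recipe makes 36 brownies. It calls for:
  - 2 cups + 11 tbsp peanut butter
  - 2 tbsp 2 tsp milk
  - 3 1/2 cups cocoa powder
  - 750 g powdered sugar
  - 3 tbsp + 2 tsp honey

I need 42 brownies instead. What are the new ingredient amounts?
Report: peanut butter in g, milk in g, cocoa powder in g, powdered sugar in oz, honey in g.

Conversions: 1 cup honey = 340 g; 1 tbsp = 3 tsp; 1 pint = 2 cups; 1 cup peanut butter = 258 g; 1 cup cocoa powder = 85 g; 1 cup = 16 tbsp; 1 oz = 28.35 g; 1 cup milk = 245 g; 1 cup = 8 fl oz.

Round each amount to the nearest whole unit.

Scaling factor: 42/36 = 7/6.
peanut butter: (2 cup + 11 tbsp = 2.6875 cup) × 7/6 × 258 g/cup ≈ 809 g
milk: (2 tbsp + 2 tsp = 8/3 tbsp) × 7/6 ÷ 16 tbsp/cup × 245 g/cup ≈ 48 g
cocoa powder: 3.5 cup × 7/6 × 85 g/cup ≈ 347 g
powdered sugar: 750 g × 7/6 ÷ 28.35 g/oz ≈ 31 oz
honey: (3 tbsp + 2 tsp = 11/3 tbsp) × 7/6 ÷ 16 tbsp/cup × 340 g/cup ≈ 91 g

peanut butter: 809 g; milk: 48 g; cocoa powder: 347 g; powdered sugar: 31 oz; honey: 91 g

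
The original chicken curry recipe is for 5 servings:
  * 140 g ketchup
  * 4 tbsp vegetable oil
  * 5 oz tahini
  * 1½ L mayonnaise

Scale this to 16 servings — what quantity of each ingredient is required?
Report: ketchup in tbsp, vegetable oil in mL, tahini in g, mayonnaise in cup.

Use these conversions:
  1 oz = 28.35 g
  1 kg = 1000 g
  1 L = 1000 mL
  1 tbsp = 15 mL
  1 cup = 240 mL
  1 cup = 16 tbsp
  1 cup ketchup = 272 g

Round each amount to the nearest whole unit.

ketchup: 26 tbsp; vegetable oil: 192 mL; tahini: 454 g; mayonnaise: 20 cup

Scaling factor: 16/5 = 3.2.
ketchup: 140 g × 16/5 ÷ 272 g/cup × 16 tbsp/cup ≈ 26 tbsp
vegetable oil: 4 tbsp × 16/5 × 15 mL/tbsp = 192 mL
tahini: 5 oz × 16/5 × 28.35 g/oz ≈ 454 g
mayonnaise: 1.5 L × 16/5 × 1000 mL/L ÷ 240 mL/cup = 20 cup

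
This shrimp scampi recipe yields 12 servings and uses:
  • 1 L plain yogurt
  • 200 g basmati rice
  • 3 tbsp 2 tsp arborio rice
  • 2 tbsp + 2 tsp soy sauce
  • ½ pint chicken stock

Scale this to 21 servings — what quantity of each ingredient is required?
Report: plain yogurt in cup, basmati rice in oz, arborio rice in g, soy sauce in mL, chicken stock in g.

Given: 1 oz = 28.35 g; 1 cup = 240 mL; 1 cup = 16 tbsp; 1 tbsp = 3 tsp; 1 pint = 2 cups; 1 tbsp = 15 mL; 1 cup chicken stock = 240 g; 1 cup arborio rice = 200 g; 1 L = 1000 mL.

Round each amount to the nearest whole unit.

Scaling factor: 21/12 = 7/4 = 1.75.
plain yogurt: 1 L × 7/4 × 1000 mL/L ÷ 240 mL/cup ≈ 7 cup
basmati rice: 200 g × 7/4 ÷ 28.35 g/oz ≈ 12 oz
arborio rice: (3 tbsp + 2 tsp = 11/3 tbsp) × 7/4 ÷ 16 tbsp/cup × 200 g/cup ≈ 80 g
soy sauce: (2 tbsp + 2 tsp = 8/3 tbsp) × 7/4 × 15 mL/tbsp = 70 mL
chicken stock: 0.5 pint × 7/4 × 2 cup/pint × 240 g/cup = 420 g

plain yogurt: 7 cup; basmati rice: 12 oz; arborio rice: 80 g; soy sauce: 70 mL; chicken stock: 420 g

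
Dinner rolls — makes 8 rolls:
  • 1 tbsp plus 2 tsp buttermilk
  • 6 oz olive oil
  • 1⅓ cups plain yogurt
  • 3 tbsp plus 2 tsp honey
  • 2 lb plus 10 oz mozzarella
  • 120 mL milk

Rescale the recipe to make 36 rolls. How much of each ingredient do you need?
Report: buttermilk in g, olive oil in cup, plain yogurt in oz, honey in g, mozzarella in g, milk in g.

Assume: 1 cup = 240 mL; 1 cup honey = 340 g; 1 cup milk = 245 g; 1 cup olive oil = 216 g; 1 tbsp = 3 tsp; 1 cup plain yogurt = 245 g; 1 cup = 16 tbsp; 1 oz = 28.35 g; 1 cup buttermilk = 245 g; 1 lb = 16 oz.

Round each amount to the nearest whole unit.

Scaling factor: 36/8 = 9/2 = 4.5.
buttermilk: (1 tbsp + 2 tsp = 5/3 tbsp) × 9/2 ÷ 16 tbsp/cup × 245 g/cup ≈ 115 g
olive oil: 6 oz × 9/2 × 28.35 g/oz ÷ 216 g/cup ≈ 4 cup
plain yogurt: 4/3 cup × 9/2 × 245 g/cup ÷ 28.35 g/oz ≈ 52 oz
honey: (3 tbsp + 2 tsp = 11/3 tbsp) × 9/2 ÷ 16 tbsp/cup × 340 g/cup ≈ 351 g
mozzarella: (2 lb + 10 oz = 2.625 lb) × 9/2 × 16 oz/lb × 28.35 g/oz ≈ 5358 g
milk: 120 mL × 9/2 ÷ 240 mL/cup × 245 g/cup ≈ 551 g

buttermilk: 115 g; olive oil: 4 cup; plain yogurt: 52 oz; honey: 351 g; mozzarella: 5358 g; milk: 551 g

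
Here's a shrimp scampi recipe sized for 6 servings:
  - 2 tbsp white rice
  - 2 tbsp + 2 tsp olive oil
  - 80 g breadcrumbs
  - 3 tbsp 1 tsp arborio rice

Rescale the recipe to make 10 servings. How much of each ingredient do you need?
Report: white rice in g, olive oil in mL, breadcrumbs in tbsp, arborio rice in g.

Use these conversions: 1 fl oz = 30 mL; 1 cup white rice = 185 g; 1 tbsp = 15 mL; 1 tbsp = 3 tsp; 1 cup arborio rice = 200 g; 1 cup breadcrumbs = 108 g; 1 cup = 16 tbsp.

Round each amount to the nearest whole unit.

white rice: 39 g; olive oil: 67 mL; breadcrumbs: 20 tbsp; arborio rice: 69 g

Scaling factor: 10/6 = 5/3.
white rice: 2 tbsp × 5/3 ÷ 16 tbsp/cup × 185 g/cup ≈ 39 g
olive oil: (2 tbsp + 2 tsp = 8/3 tbsp) × 5/3 × 15 mL/tbsp ≈ 67 mL
breadcrumbs: 80 g × 5/3 ÷ 108 g/cup × 16 tbsp/cup ≈ 20 tbsp
arborio rice: (3 tbsp + 1 tsp = 10/3 tbsp) × 5/3 ÷ 16 tbsp/cup × 200 g/cup ≈ 69 g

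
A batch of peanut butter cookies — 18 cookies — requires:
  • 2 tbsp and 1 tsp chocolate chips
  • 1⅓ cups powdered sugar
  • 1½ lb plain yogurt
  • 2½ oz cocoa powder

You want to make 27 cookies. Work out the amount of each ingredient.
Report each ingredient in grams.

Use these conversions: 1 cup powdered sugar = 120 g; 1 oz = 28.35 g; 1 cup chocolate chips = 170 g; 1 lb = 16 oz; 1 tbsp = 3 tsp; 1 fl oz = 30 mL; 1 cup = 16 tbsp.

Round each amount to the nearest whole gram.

Scaling factor: 27/18 = 3/2 = 1.5.
chocolate chips: (2 tbsp + 1 tsp = 7/3 tbsp) × 3/2 ÷ 16 tbsp/cup × 170 g/cup ≈ 37 g
powdered sugar: 4/3 cup × 3/2 × 120 g/cup = 240 g
plain yogurt: 1.5 lb × 3/2 × 16 oz/lb × 28.35 g/oz ≈ 1021 g
cocoa powder: 2.5 oz × 3/2 × 28.35 g/oz ≈ 106 g

chocolate chips: 37 g; powdered sugar: 240 g; plain yogurt: 1021 g; cocoa powder: 106 g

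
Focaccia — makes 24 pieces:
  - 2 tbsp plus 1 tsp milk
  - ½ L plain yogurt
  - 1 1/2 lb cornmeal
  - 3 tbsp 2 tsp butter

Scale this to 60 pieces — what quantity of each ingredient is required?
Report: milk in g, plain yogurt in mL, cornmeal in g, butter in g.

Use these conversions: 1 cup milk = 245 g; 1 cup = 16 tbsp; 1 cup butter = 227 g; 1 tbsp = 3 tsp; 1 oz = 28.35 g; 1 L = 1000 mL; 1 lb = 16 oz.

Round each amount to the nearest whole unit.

Scaling factor: 60/24 = 5/2 = 2.5.
milk: (2 tbsp + 1 tsp = 7/3 tbsp) × 5/2 ÷ 16 tbsp/cup × 245 g/cup ≈ 89 g
plain yogurt: 0.5 L × 5/2 × 1000 mL/L = 1250 mL
cornmeal: 1.5 lb × 5/2 × 16 oz/lb × 28.35 g/oz = 1701 g
butter: (3 tbsp + 2 tsp = 11/3 tbsp) × 5/2 ÷ 16 tbsp/cup × 227 g/cup ≈ 130 g

milk: 89 g; plain yogurt: 1250 mL; cornmeal: 1701 g; butter: 130 g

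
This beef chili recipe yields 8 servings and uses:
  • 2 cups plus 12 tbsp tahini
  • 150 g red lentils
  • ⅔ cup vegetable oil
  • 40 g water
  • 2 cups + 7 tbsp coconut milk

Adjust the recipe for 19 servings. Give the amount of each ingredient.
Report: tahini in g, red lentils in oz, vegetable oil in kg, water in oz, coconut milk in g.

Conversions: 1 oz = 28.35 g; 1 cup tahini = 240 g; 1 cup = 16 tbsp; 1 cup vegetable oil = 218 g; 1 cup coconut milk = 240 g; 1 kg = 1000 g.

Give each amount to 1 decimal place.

tahini: 1567.5 g; red lentils: 12.6 oz; vegetable oil: 0.3 kg; water: 3.4 oz; coconut milk: 1389.4 g

Scaling factor: 19/8 = 2.375.
tahini: (2 cup + 12 tbsp = 2.75 cup) × 19/8 × 240 g/cup = 1567.5 g
red lentils: 150 g × 19/8 ÷ 28.35 g/oz ≈ 12.6 oz
vegetable oil: 2/3 cup × 19/8 × 218 g/cup ÷ 1000 g/kg ≈ 0.3 kg
water: 40 g × 19/8 ÷ 28.35 g/oz ≈ 3.4 oz
coconut milk: (2 cup + 7 tbsp = 2.4375 cup) × 19/8 × 240 g/cup ≈ 1389.4 g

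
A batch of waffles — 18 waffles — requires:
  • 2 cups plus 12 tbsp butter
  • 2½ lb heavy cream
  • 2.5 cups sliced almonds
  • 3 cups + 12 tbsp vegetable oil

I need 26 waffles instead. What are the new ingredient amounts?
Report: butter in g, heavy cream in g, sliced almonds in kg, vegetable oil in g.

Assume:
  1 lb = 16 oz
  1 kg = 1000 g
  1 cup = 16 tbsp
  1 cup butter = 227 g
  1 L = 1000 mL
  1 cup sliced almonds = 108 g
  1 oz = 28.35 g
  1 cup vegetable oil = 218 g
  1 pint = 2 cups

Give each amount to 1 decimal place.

butter: 901.7 g; heavy cream: 1638.0 g; sliced almonds: 0.4 kg; vegetable oil: 1180.8 g

Scaling factor: 26/18 = 13/9.
butter: (2 cup + 12 tbsp = 2.75 cup) × 13/9 × 227 g/cup ≈ 901.7 g
heavy cream: 2.5 lb × 13/9 × 16 oz/lb × 28.35 g/oz = 1638.0 g
sliced almonds: 2.5 cup × 13/9 × 108 g/cup ÷ 1000 g/kg ≈ 0.4 kg
vegetable oil: (3 cup + 12 tbsp = 3.75 cup) × 13/9 × 218 g/cup ≈ 1180.8 g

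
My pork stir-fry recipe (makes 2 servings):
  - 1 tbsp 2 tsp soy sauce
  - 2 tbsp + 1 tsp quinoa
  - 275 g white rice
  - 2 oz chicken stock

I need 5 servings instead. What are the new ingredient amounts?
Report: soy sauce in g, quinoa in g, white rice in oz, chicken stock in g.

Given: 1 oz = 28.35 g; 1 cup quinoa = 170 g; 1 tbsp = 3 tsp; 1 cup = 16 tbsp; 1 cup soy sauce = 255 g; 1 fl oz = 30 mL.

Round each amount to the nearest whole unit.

Scaling factor: 5/2 = 2.5.
soy sauce: (1 tbsp + 2 tsp = 5/3 tbsp) × 5/2 ÷ 16 tbsp/cup × 255 g/cup ≈ 66 g
quinoa: (2 tbsp + 1 tsp = 7/3 tbsp) × 5/2 ÷ 16 tbsp/cup × 170 g/cup ≈ 62 g
white rice: 275 g × 5/2 ÷ 28.35 g/oz ≈ 24 oz
chicken stock: 2 oz × 5/2 × 28.35 g/oz ≈ 142 g

soy sauce: 66 g; quinoa: 62 g; white rice: 24 oz; chicken stock: 142 g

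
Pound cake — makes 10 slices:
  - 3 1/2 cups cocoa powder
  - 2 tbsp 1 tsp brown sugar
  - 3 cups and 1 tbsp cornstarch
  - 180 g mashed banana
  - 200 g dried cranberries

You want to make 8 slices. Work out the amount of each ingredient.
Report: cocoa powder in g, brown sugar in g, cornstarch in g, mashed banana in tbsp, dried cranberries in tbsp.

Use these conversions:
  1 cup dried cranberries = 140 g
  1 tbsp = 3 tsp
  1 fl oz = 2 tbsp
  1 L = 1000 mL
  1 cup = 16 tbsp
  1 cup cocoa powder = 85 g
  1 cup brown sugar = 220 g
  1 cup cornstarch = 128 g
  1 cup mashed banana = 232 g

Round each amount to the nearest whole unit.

cocoa powder: 238 g; brown sugar: 26 g; cornstarch: 314 g; mashed banana: 10 tbsp; dried cranberries: 18 tbsp

Scaling factor: 8/10 = 4/5 = 0.8.
cocoa powder: 3.5 cup × 4/5 × 85 g/cup = 238 g
brown sugar: (2 tbsp + 1 tsp = 7/3 tbsp) × 4/5 ÷ 16 tbsp/cup × 220 g/cup ≈ 26 g
cornstarch: (3 cup + 1 tbsp = 3.0625 cup) × 4/5 × 128 g/cup ≈ 314 g
mashed banana: 180 g × 4/5 ÷ 232 g/cup × 16 tbsp/cup ≈ 10 tbsp
dried cranberries: 200 g × 4/5 ÷ 140 g/cup × 16 tbsp/cup ≈ 18 tbsp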